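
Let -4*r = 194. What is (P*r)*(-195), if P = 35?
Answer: 662025/2 ≈ 3.3101e+5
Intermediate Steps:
r = -97/2 (r = -¼*194 = -97/2 ≈ -48.500)
(P*r)*(-195) = (35*(-97/2))*(-195) = -3395/2*(-195) = 662025/2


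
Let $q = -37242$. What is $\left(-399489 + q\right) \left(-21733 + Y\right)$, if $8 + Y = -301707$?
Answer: $141259768488$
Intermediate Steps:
$Y = -301715$ ($Y = -8 - 301707 = -301715$)
$\left(-399489 + q\right) \left(-21733 + Y\right) = \left(-399489 - 37242\right) \left(-21733 - 301715\right) = \left(-436731\right) \left(-323448\right) = 141259768488$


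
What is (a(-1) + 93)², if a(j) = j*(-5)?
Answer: 9604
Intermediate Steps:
a(j) = -5*j
(a(-1) + 93)² = (-5*(-1) + 93)² = (5 + 93)² = 98² = 9604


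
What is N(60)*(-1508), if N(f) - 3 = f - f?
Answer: -4524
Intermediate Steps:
N(f) = 3 (N(f) = 3 + (f - f) = 3 + 0 = 3)
N(60)*(-1508) = 3*(-1508) = -4524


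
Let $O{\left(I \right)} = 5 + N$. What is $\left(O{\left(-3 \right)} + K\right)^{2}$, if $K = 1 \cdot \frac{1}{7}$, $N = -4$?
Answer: $\frac{64}{49} \approx 1.3061$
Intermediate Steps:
$O{\left(I \right)} = 1$ ($O{\left(I \right)} = 5 - 4 = 1$)
$K = \frac{1}{7}$ ($K = 1 \cdot \frac{1}{7} = \frac{1}{7} \approx 0.14286$)
$\left(O{\left(-3 \right)} + K\right)^{2} = \left(1 + \frac{1}{7}\right)^{2} = \left(\frac{8}{7}\right)^{2} = \frac{64}{49}$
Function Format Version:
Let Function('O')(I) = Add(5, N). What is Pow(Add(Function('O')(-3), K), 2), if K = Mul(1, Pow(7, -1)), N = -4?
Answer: Rational(64, 49) ≈ 1.3061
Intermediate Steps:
Function('O')(I) = 1 (Function('O')(I) = Add(5, -4) = 1)
K = Rational(1, 7) (K = Mul(1, Rational(1, 7)) = Rational(1, 7) ≈ 0.14286)
Pow(Add(Function('O')(-3), K), 2) = Pow(Add(1, Rational(1, 7)), 2) = Pow(Rational(8, 7), 2) = Rational(64, 49)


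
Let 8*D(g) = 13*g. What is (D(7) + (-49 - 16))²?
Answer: 184041/64 ≈ 2875.6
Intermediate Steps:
D(g) = 13*g/8 (D(g) = (13*g)/8 = 13*g/8)
(D(7) + (-49 - 16))² = ((13/8)*7 + (-49 - 16))² = (91/8 - 65)² = (-429/8)² = 184041/64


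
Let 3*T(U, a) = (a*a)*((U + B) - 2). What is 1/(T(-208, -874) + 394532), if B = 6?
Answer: -1/51549036 ≈ -1.9399e-8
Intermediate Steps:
T(U, a) = a²*(4 + U)/3 (T(U, a) = ((a*a)*((U + 6) - 2))/3 = (a²*((6 + U) - 2))/3 = (a²*(4 + U))/3 = a²*(4 + U)/3)
1/(T(-208, -874) + 394532) = 1/((⅓)*(-874)²*(4 - 208) + 394532) = 1/((⅓)*763876*(-204) + 394532) = 1/(-51943568 + 394532) = 1/(-51549036) = -1/51549036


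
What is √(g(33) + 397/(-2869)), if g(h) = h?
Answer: 2*√67622330/2869 ≈ 5.7325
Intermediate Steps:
√(g(33) + 397/(-2869)) = √(33 + 397/(-2869)) = √(33 + 397*(-1/2869)) = √(33 - 397/2869) = √(94280/2869) = 2*√67622330/2869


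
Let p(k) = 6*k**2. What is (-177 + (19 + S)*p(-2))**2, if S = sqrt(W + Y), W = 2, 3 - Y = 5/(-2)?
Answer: 82161 + 6696*sqrt(30) ≈ 1.1884e+5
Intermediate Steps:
Y = 11/2 (Y = 3 - 5/(-2) = 3 - 5*(-1)/2 = 3 - 1*(-5/2) = 3 + 5/2 = 11/2 ≈ 5.5000)
S = sqrt(30)/2 (S = sqrt(2 + 11/2) = sqrt(15/2) = sqrt(30)/2 ≈ 2.7386)
(-177 + (19 + S)*p(-2))**2 = (-177 + (19 + sqrt(30)/2)*(6*(-2)**2))**2 = (-177 + (19 + sqrt(30)/2)*(6*4))**2 = (-177 + (19 + sqrt(30)/2)*24)**2 = (-177 + (456 + 12*sqrt(30)))**2 = (279 + 12*sqrt(30))**2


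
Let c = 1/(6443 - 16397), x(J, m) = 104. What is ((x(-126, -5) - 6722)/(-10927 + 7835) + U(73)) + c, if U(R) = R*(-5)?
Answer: -1396001605/3847221 ≈ -362.86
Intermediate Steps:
U(R) = -5*R
c = -1/9954 (c = 1/(-9954) = -1/9954 ≈ -0.00010046)
((x(-126, -5) - 6722)/(-10927 + 7835) + U(73)) + c = ((104 - 6722)/(-10927 + 7835) - 5*73) - 1/9954 = (-6618/(-3092) - 365) - 1/9954 = (-6618*(-1/3092) - 365) - 1/9954 = (3309/1546 - 365) - 1/9954 = -560981/1546 - 1/9954 = -1396001605/3847221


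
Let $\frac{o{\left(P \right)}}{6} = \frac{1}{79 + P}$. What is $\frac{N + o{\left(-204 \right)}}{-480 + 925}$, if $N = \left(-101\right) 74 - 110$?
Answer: $- \frac{948006}{55625} \approx -17.043$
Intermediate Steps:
$o{\left(P \right)} = \frac{6}{79 + P}$
$N = -7584$ ($N = -7474 - 110 = -7584$)
$\frac{N + o{\left(-204 \right)}}{-480 + 925} = \frac{-7584 + \frac{6}{79 - 204}}{-480 + 925} = \frac{-7584 + \frac{6}{-125}}{445} = \left(-7584 + 6 \left(- \frac{1}{125}\right)\right) \frac{1}{445} = \left(-7584 - \frac{6}{125}\right) \frac{1}{445} = \left(- \frac{948006}{125}\right) \frac{1}{445} = - \frac{948006}{55625}$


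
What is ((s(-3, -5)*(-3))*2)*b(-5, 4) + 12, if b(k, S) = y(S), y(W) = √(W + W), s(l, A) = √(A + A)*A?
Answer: 12 + 120*I*√5 ≈ 12.0 + 268.33*I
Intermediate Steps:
s(l, A) = √2*A^(3/2) (s(l, A) = √(2*A)*A = (√2*√A)*A = √2*A^(3/2))
y(W) = √2*√W (y(W) = √(2*W) = √2*√W)
b(k, S) = √2*√S
((s(-3, -5)*(-3))*2)*b(-5, 4) + 12 = (((√2*(-5)^(3/2))*(-3))*2)*(√2*√4) + 12 = (((√2*(-5*I*√5))*(-3))*2)*(√2*2) + 12 = ((-5*I*√10*(-3))*2)*(2*√2) + 12 = ((15*I*√10)*2)*(2*√2) + 12 = (30*I*√10)*(2*√2) + 12 = 120*I*√5 + 12 = 12 + 120*I*√5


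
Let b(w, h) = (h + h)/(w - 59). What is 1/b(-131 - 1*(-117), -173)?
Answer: 73/346 ≈ 0.21098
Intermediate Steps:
b(w, h) = 2*h/(-59 + w) (b(w, h) = (2*h)/(-59 + w) = 2*h/(-59 + w))
1/b(-131 - 1*(-117), -173) = 1/(2*(-173)/(-59 + (-131 - 1*(-117)))) = 1/(2*(-173)/(-59 + (-131 + 117))) = 1/(2*(-173)/(-59 - 14)) = 1/(2*(-173)/(-73)) = 1/(2*(-173)*(-1/73)) = 1/(346/73) = 73/346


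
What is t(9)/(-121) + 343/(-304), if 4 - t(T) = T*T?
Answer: -1645/3344 ≈ -0.49193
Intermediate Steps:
t(T) = 4 - T² (t(T) = 4 - T*T = 4 - T²)
t(9)/(-121) + 343/(-304) = (4 - 1*9²)/(-121) + 343/(-304) = (4 - 1*81)*(-1/121) + 343*(-1/304) = (4 - 81)*(-1/121) - 343/304 = -77*(-1/121) - 343/304 = 7/11 - 343/304 = -1645/3344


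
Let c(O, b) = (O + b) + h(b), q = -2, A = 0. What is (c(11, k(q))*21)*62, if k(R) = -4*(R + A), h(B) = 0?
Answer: 24738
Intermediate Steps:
k(R) = -4*R (k(R) = -4*(R + 0) = -4*R)
c(O, b) = O + b (c(O, b) = (O + b) + 0 = O + b)
(c(11, k(q))*21)*62 = ((11 - 4*(-2))*21)*62 = ((11 + 8)*21)*62 = (19*21)*62 = 399*62 = 24738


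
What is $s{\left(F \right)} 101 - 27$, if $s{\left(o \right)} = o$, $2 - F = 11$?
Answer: $-936$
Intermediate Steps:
$F = -9$ ($F = 2 - 11 = -9$)
$s{\left(F \right)} 101 - 27 = \left(-9\right) 101 - 27 = -909 - 27 = -936$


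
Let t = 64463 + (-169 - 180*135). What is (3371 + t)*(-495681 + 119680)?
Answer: -16305283365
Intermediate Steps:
t = 39994 (t = 64463 + (-169 - 24300) = 64463 - 24469 = 39994)
(3371 + t)*(-495681 + 119680) = (3371 + 39994)*(-495681 + 119680) = 43365*(-376001) = -16305283365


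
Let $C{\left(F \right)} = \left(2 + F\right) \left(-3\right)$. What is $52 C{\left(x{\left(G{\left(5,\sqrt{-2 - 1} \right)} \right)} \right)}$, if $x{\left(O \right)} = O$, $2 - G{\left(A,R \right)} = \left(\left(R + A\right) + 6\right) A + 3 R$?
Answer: $7956 + 1248 i \sqrt{3} \approx 7956.0 + 2161.6 i$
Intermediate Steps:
$G{\left(A,R \right)} = 2 - 3 R - A \left(6 + A + R\right)$ ($G{\left(A,R \right)} = 2 - \left(\left(\left(R + A\right) + 6\right) A + 3 R\right) = 2 - \left(\left(\left(A + R\right) + 6\right) A + 3 R\right) = 2 - \left(\left(6 + A + R\right) A + 3 R\right) = 2 - \left(A \left(6 + A + R\right) + 3 R\right) = 2 - \left(3 R + A \left(6 + A + R\right)\right) = 2 - 3 R - A \left(6 + A + R\right)$)
$C{\left(F \right)} = -6 - 3 F$
$52 C{\left(x{\left(G{\left(5,\sqrt{-2 - 1} \right)} \right)} \right)} = 52 \left(-6 - 3 \left(2 - 5^{2} - 30 - 3 \sqrt{-2 - 1} - 5 \sqrt{-2 - 1}\right)\right) = 52 \left(-6 - 3 \left(2 - 25 - 30 - 3 \sqrt{-3} - 5 \sqrt{-3}\right)\right) = 52 \left(-6 - 3 \left(2 - 25 - 30 - 3 i \sqrt{3} - 5 i \sqrt{3}\right)\right) = 52 \left(-6 - 3 \left(-53 - 8 i \sqrt{3}\right)\right) = 52 \left(-6 + \left(159 + 24 i \sqrt{3}\right)\right) = 52 \left(153 + 24 i \sqrt{3}\right) = 7956 + 1248 i \sqrt{3}$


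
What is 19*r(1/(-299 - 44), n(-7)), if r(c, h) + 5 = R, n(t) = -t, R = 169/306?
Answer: -25859/306 ≈ -84.507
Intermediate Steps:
R = 169/306 (R = 169*(1/306) = 169/306 ≈ 0.55229)
r(c, h) = -1361/306 (r(c, h) = -5 + 169/306 = -1361/306)
19*r(1/(-299 - 44), n(-7)) = 19*(-1361/306) = -25859/306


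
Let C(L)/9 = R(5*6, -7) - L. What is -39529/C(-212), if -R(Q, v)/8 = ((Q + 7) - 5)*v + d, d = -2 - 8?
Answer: -39529/18756 ≈ -2.1075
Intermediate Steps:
d = -10
R(Q, v) = 80 - 8*v*(2 + Q) (R(Q, v) = -8*(((Q + 7) - 5)*v - 10) = -8*(((7 + Q) - 5)*v - 10) = -8*((2 + Q)*v - 10) = -8*(v*(2 + Q) - 10) = -8*(-10 + v*(2 + Q)) = 80 - 8*v*(2 + Q))
C(L) = 16848 - 9*L (C(L) = 9*((80 - 16*(-7) - 8*5*6*(-7)) - L) = 9*((80 + 112 - 8*30*(-7)) - L) = 9*((80 + 112 + 1680) - L) = 9*(1872 - L) = 16848 - 9*L)
-39529/C(-212) = -39529/(16848 - 9*(-212)) = -39529/(16848 + 1908) = -39529/18756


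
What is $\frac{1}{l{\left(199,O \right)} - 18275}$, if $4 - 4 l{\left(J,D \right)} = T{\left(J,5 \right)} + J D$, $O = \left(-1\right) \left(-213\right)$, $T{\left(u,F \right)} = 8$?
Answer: $- \frac{4}{115491} \approx -3.4635 \cdot 10^{-5}$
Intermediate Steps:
$O = 213$
$l{\left(J,D \right)} = -1 - \frac{D J}{4}$ ($l{\left(J,D \right)} = 1 - \frac{8 + J D}{4} = 1 - \frac{8 + D J}{4} = 1 - \left(2 + \frac{D J}{4}\right) = -1 - \frac{D J}{4}$)
$\frac{1}{l{\left(199,O \right)} - 18275} = \frac{1}{\left(-1 - \frac{213}{4} \cdot 199\right) - 18275} = \frac{1}{\left(-1 - \frac{42387}{4}\right) - 18275} = \frac{1}{- \frac{42391}{4} - 18275} = \frac{1}{- \frac{115491}{4}} = - \frac{4}{115491}$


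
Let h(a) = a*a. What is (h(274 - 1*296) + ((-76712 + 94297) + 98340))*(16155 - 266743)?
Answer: -29170698492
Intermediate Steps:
h(a) = a²
(h(274 - 1*296) + ((-76712 + 94297) + 98340))*(16155 - 266743) = ((274 - 1*296)² + ((-76712 + 94297) + 98340))*(16155 - 266743) = ((274 - 296)² + (17585 + 98340))*(-250588) = ((-22)² + 115925)*(-250588) = (484 + 115925)*(-250588) = 116409*(-250588) = -29170698492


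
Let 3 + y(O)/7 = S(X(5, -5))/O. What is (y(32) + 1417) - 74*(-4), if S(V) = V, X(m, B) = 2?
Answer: 27079/16 ≈ 1692.4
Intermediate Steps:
y(O) = -21 + 14/O (y(O) = -21 + 7*(2/O) = -21 + 14/O)
(y(32) + 1417) - 74*(-4) = ((-21 + 14/32) + 1417) - 74*(-4) = ((-21 + 14*(1/32)) + 1417) + 296 = ((-21 + 7/16) + 1417) + 296 = (-329/16 + 1417) + 296 = 22343/16 + 296 = 27079/16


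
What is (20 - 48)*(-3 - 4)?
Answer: 196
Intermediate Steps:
(20 - 48)*(-3 - 4) = -28*(-7) = 196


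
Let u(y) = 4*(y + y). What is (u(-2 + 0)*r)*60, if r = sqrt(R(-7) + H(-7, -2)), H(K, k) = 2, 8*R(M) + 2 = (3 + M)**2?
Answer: -480*sqrt(15) ≈ -1859.0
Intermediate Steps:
R(M) = -1/4 + (3 + M)**2/8
u(y) = 8*y (u(y) = 4*(2*y) = 8*y)
r = sqrt(15)/2 (r = sqrt((-1/4 + (3 - 7)**2/8) + 2) = sqrt((-1/4 + (1/8)*(-4)**2) + 2) = sqrt((-1/4 + (1/8)*16) + 2) = sqrt((-1/4 + 2) + 2) = sqrt(7/4 + 2) = sqrt(15/4) = sqrt(15)/2 ≈ 1.9365)
(u(-2 + 0)*r)*60 = ((8*(-2 + 0))*(sqrt(15)/2))*60 = ((8*(-2))*(sqrt(15)/2))*60 = -8*sqrt(15)*60 = -480*sqrt(15)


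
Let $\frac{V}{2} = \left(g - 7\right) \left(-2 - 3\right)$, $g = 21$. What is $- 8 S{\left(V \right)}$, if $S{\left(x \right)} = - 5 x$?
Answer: $-5600$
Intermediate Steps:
$V = -140$ ($V = 2 \left(21 - 7\right) \left(-2 - 3\right) = 2 \cdot 14 \left(-5\right) = 2 \left(-70\right) = -140$)
$- 8 S{\left(V \right)} = - 8 \left(\left(-5\right) \left(-140\right)\right) = \left(-8\right) 700 = -5600$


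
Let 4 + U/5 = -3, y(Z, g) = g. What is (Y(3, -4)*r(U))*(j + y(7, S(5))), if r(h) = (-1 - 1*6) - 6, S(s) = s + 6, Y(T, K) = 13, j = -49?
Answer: 6422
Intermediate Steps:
S(s) = 6 + s
U = -35 (U = -20 + 5*(-3) = -20 - 15 = -35)
r(h) = -13 (r(h) = (-1 - 6) - 6 = -7 - 6 = -13)
(Y(3, -4)*r(U))*(j + y(7, S(5))) = (13*(-13))*(-49 + (6 + 5)) = -169*(-49 + 11) = -169*(-38) = 6422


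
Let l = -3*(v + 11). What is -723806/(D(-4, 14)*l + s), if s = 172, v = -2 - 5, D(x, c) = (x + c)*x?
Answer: -361903/326 ≈ -1110.1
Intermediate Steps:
D(x, c) = x*(c + x) (D(x, c) = (c + x)*x = x*(c + x))
v = -7
l = -12 (l = -3*(-7 + 11) = -3*4 = -12)
-723806/(D(-4, 14)*l + s) = -723806/(-4*(14 - 4)*(-12) + 172) = -723806/(-4*10*(-12) + 172) = -723806/(-40*(-12) + 172) = -723806/(480 + 172) = -723806/652 = -723806*1/652 = -361903/326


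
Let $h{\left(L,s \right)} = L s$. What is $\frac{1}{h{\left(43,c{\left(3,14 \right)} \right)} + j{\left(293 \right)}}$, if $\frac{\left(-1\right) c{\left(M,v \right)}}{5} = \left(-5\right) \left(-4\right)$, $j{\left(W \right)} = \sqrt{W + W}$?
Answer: $- \frac{2150}{9244707} - \frac{\sqrt{586}}{18489414} \approx -0.00023387$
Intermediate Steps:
$j{\left(W \right)} = \sqrt{2} \sqrt{W}$ ($j{\left(W \right)} = \sqrt{2 W} = \sqrt{2} \sqrt{W}$)
$c{\left(M,v \right)} = -100$ ($c{\left(M,v \right)} = - 5 \left(\left(-5\right) \left(-4\right)\right) = \left(-5\right) 20 = -100$)
$\frac{1}{h{\left(43,c{\left(3,14 \right)} \right)} + j{\left(293 \right)}} = \frac{1}{43 \left(-100\right) + \sqrt{2} \sqrt{293}} = \frac{1}{-4300 + \sqrt{586}}$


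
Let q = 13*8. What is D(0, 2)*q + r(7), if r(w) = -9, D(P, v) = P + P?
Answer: -9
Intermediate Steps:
D(P, v) = 2*P
q = 104
D(0, 2)*q + r(7) = (2*0)*104 - 9 = 0*104 - 9 = 0 - 9 = -9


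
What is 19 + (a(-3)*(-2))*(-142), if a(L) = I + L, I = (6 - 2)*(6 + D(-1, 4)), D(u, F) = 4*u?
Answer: 1439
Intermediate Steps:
I = 8 (I = (6 - 2)*(6 + 4*(-1)) = 4*(6 - 4) = 4*2 = 8)
a(L) = 8 + L
19 + (a(-3)*(-2))*(-142) = 19 + ((8 - 3)*(-2))*(-142) = 19 + (5*(-2))*(-142) = 19 - 10*(-142) = 19 + 1420 = 1439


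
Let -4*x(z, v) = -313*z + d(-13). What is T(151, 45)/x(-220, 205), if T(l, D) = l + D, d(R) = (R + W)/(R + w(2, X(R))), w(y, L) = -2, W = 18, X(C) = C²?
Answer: -2352/206579 ≈ -0.011385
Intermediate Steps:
d(R) = (18 + R)/(-2 + R) (d(R) = (R + 18)/(R - 2) = (18 + R)/(-2 + R))
x(z, v) = 1/12 + 313*z/4 (x(z, v) = -(-313*z + (18 - 13)/(-2 - 13))/4 = -(-313*z + 5/(-15))/4 = -(-313*z - 1/15*5)/4 = -(-313*z - ⅓)/4 = -(-⅓ - 313*z)/4 = 1/12 + 313*z/4)
T(l, D) = D + l
T(151, 45)/x(-220, 205) = (45 + 151)/(1/12 + (313/4)*(-220)) = 196/(1/12 - 17215) = 196/(-206579/12) = 196*(-12/206579) = -2352/206579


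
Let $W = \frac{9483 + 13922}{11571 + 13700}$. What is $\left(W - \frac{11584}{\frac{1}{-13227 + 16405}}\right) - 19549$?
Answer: $- \frac{930819380366}{25271} \approx -3.6833 \cdot 10^{7}$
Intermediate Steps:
$W = \frac{23405}{25271} \approx 0.92616$
$\left(W - \frac{11584}{\frac{1}{-13227 + 16405}}\right) - 19549 = \left(\frac{23405}{25271} - \frac{11584}{\frac{1}{-13227 + 16405}}\right) - 19549 = \left(\frac{23405}{25271} - \frac{11584}{\frac{1}{3178}}\right) - 19549 = \left(\frac{23405}{25271} - 11584 \frac{1}{\frac{1}{3178}}\right) - 19549 = \left(\frac{23405}{25271} - 36813952\right) - 19549 = - \frac{930325357587}{25271} - 19549 = - \frac{930819380366}{25271}$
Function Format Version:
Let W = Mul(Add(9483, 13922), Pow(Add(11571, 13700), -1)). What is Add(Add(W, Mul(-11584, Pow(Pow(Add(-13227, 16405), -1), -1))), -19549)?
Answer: Rational(-930819380366, 25271) ≈ -3.6833e+7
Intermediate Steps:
W = Rational(23405, 25271) (W = Mul(23405, Pow(25271, -1)) = Mul(23405, Rational(1, 25271)) = Rational(23405, 25271) ≈ 0.92616)
Add(Add(W, Mul(-11584, Pow(Pow(Add(-13227, 16405), -1), -1))), -19549) = Add(Add(Rational(23405, 25271), Mul(-11584, Pow(Pow(Add(-13227, 16405), -1), -1))), -19549) = Add(Add(Rational(23405, 25271), Mul(-11584, Pow(Pow(3178, -1), -1))), -19549) = Add(Add(Rational(23405, 25271), Mul(-11584, Pow(Rational(1, 3178), -1))), -19549) = Add(Add(Rational(23405, 25271), Mul(-11584, 3178)), -19549) = Add(Add(Rational(23405, 25271), -36813952), -19549) = Add(Rational(-930325357587, 25271), -19549) = Rational(-930819380366, 25271)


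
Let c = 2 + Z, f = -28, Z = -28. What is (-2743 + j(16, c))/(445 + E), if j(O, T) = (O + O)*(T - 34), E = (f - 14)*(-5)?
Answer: -4663/655 ≈ -7.1191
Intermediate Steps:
c = -26 (c = 2 - 28 = -26)
E = 210 (E = (-28 - 14)*(-5) = -42*(-5) = 210)
j(O, T) = 2*O*(-34 + T) (j(O, T) = (2*O)*(-34 + T) = 2*O*(-34 + T))
(-2743 + j(16, c))/(445 + E) = (-2743 + 2*16*(-34 - 26))/(445 + 210) = (-2743 + 2*16*(-60))/655 = (-2743 - 1920)*(1/655) = -4663*1/655 = -4663/655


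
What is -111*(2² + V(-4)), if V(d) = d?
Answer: 0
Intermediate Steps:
-111*(2² + V(-4)) = -111*(2² - 4) = -111*(4 - 4) = -111*0 = -1*0 = 0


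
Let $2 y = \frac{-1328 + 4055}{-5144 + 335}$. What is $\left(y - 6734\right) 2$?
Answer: $- \frac{21590113}{1603} \approx -13469.0$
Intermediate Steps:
$y = - \frac{909}{3206}$ ($y = \frac{\left(-1328 + 4055\right) \frac{1}{-5144 + 335}}{2} = \frac{2727 \frac{1}{-4809}}{2} = \frac{2727 \left(- \frac{1}{4809}\right)}{2} = \frac{1}{2} \left(- \frac{909}{1603}\right) = - \frac{909}{3206} \approx -0.28353$)
$\left(y - 6734\right) 2 = \left(- \frac{909}{3206} - 6734\right) 2 = \left(- \frac{21590113}{3206}\right) 2 = - \frac{21590113}{1603}$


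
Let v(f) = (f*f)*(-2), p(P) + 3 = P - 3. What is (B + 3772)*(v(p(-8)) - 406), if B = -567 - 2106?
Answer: -877002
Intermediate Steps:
p(P) = -6 + P (p(P) = -3 + (P - 3) = -3 + (-3 + P) = -6 + P)
v(f) = -2*f² (v(f) = f²*(-2) = -2*f²)
B = -2673
(B + 3772)*(v(p(-8)) - 406) = (-2673 + 3772)*(-2*(-6 - 8)² - 406) = 1099*(-2*(-14)² - 406) = 1099*(-2*196 - 406) = 1099*(-392 - 406) = 1099*(-798) = -877002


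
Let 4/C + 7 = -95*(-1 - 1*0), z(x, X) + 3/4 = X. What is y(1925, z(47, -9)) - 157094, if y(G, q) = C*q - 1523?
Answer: -13958335/88 ≈ -1.5862e+5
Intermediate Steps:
z(x, X) = -3/4 + X
C = 1/22 (C = 4/(-7 - 95*(-1 - 1*0)) = 4/(-7 - 95*(-1 + 0)) = 4/(-7 - 95*(-1)) = 4/(-7 + 95) = 4/88 = 4*(1/88) = 1/22 ≈ 0.045455)
y(G, q) = -1523 + q/22 (y(G, q) = q/22 - 1523 = -1523 + q/22)
y(1925, z(47, -9)) - 157094 = (-1523 + (-3/4 - 9)/22) - 157094 = (-1523 + (1/22)*(-39/4)) - 157094 = (-1523 - 39/88) - 157094 = -134063/88 - 157094 = -13958335/88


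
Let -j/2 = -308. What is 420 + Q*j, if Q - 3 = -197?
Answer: -119084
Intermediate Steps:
Q = -194 (Q = 3 - 197 = -194)
j = 616 (j = -2*(-308) = 616)
420 + Q*j = 420 - 194*616 = 420 - 119504 = -119084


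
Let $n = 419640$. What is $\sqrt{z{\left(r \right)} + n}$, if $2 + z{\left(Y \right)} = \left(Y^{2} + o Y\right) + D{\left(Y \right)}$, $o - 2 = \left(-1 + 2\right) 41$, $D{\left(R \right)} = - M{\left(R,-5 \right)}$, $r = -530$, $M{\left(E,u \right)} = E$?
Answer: $\sqrt{678278} \approx 823.58$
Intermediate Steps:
$D{\left(R \right)} = - R$
$o = 43$ ($o = 2 + \left(-1 + 2\right) 41 = 2 + 1 \cdot 41 = 2 + 41 = 43$)
$z{\left(Y \right)} = -2 + Y^{2} + 42 Y$ ($z{\left(Y \right)} = -2 - \left(- Y^{2} - 42 Y\right) = -2 + \left(Y^{2} + 42 Y\right) = -2 + Y^{2} + 42 Y$)
$\sqrt{z{\left(r \right)} + n} = \sqrt{\left(-2 + \left(-530\right)^{2} + 42 \left(-530\right)\right) + 419640} = \sqrt{\left(-2 + 280900 - 22260\right) + 419640} = \sqrt{258638 + 419640} = \sqrt{678278}$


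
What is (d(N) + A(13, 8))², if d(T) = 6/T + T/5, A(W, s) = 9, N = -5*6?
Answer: 196/25 ≈ 7.8400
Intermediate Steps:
N = -30
d(T) = 6/T + T/5 (d(T) = 6/T + T*(⅕) = 6/T + T/5)
(d(N) + A(13, 8))² = ((6/(-30) + (⅕)*(-30)) + 9)² = ((6*(-1/30) - 6) + 9)² = ((-⅕ - 6) + 9)² = (-31/5 + 9)² = (14/5)² = 196/25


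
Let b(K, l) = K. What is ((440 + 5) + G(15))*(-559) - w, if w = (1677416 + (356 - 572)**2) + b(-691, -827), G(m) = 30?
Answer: -1988906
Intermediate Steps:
w = 1723381 (w = (1677416 + (356 - 572)**2) - 691 = (1677416 + (-216)**2) - 691 = (1677416 + 46656) - 691 = 1724072 - 691 = 1723381)
((440 + 5) + G(15))*(-559) - w = ((440 + 5) + 30)*(-559) - 1*1723381 = (445 + 30)*(-559) - 1723381 = 475*(-559) - 1723381 = -265525 - 1723381 = -1988906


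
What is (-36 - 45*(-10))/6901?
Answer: 414/6901 ≈ 0.059991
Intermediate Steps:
(-36 - 45*(-10))/6901 = (-36 + 450)*(1/6901) = 414*(1/6901) = 414/6901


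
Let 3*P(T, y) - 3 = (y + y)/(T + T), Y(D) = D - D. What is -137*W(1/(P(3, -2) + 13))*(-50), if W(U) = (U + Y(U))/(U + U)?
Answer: 3425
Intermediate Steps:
Y(D) = 0
P(T, y) = 1 + y/(3*T) (P(T, y) = 1 + ((y + y)/(T + T))/3 = 1 + ((2*y)/((2*T)))/3 = 1 + ((2*y)*(1/(2*T)))/3 = 1 + (y/T)/3 = 1 + y/(3*T))
W(U) = 1/2 (W(U) = (U + 0)/(U + U) = U/((2*U)) = U*(1/(2*U)) = 1/2)
-137*W(1/(P(3, -2) + 13))*(-50) = -137*1/2*(-50) = -137/2*(-50) = 3425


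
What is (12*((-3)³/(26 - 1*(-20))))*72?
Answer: -11664/23 ≈ -507.13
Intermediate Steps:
(12*((-3)³/(26 - 1*(-20))))*72 = (12*(-27/(26 + 20)))*72 = (12*(-27/46))*72 = -162/23*72 = -11664/23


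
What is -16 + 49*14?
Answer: 670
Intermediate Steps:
-16 + 49*14 = -16 + 686 = 670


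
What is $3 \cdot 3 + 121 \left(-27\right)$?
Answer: $-3258$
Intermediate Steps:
$3 \cdot 3 + 121 \left(-27\right) = 9 - 3267 = -3258$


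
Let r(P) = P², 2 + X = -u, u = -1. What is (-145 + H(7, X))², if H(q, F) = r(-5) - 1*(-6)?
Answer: 12996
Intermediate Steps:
X = -1 (X = -2 - 1*(-1) = -2 + 1 = -1)
H(q, F) = 31 (H(q, F) = (-5)² - 1*(-6) = 25 + 6 = 31)
(-145 + H(7, X))² = (-145 + 31)² = (-114)² = 12996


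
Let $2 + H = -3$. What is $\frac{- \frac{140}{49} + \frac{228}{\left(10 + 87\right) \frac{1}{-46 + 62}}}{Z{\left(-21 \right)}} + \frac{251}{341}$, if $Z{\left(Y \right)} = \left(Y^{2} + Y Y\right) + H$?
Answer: $\frac{157512469}{203059703} \approx 0.7757$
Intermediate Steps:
$H = -5$ ($H = -2 - 3 = -5$)
$Z{\left(Y \right)} = -5 + 2 Y^{2}$ ($Z{\left(Y \right)} = \left(Y^{2} + Y Y\right) - 5 = \left(Y^{2} + Y^{2}\right) - 5 = 2 Y^{2} - 5 = -5 + 2 Y^{2}$)
$\frac{- \frac{140}{49} + \frac{228}{\left(10 + 87\right) \frac{1}{-46 + 62}}}{Z{\left(-21 \right)}} + \frac{251}{341} = \frac{- \frac{140}{49} + \frac{228}{\left(10 + 87\right) \frac{1}{-46 + 62}}}{-5 + 2 \left(-21\right)^{2}} + \frac{251}{341} = \frac{\left(-140\right) \frac{1}{49} + \frac{228}{97 \cdot \frac{1}{16}}}{-5 + 2 \cdot 441} + 251 \cdot \frac{1}{341} = \frac{- \frac{20}{7} + \frac{228}{97 \cdot \frac{1}{16}}}{-5 + 882} + \frac{251}{341} = \frac{- \frac{20}{7} + \frac{228}{\frac{97}{16}}}{877} + \frac{251}{341} = \left(- \frac{20}{7} + 228 \cdot \frac{16}{97}\right) \frac{1}{877} + \frac{251}{341} = \left(- \frac{20}{7} + \frac{3648}{97}\right) \frac{1}{877} + \frac{251}{341} = \frac{23596}{679} \cdot \frac{1}{877} + \frac{251}{341} = \frac{23596}{595483} + \frac{251}{341} = \frac{157512469}{203059703}$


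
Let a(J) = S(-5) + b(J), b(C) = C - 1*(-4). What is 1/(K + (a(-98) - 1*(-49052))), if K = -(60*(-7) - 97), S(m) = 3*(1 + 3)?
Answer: 1/49487 ≈ 2.0207e-5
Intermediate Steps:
b(C) = 4 + C (b(C) = C + 4 = 4 + C)
S(m) = 12 (S(m) = 3*4 = 12)
a(J) = 16 + J (a(J) = 12 + (4 + J) = 16 + J)
K = 517 (K = -(-420 - 97) = -1*(-517) = 517)
1/(K + (a(-98) - 1*(-49052))) = 1/(517 + ((16 - 98) - 1*(-49052))) = 1/(517 + (-82 + 49052)) = 1/(517 + 48970) = 1/49487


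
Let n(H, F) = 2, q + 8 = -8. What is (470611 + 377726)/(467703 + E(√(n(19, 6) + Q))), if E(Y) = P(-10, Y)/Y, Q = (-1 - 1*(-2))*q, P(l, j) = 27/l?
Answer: 20573246810200/11342390173827 - 2827790*I*√14/3780796724609 ≈ 1.8138 - 2.7985e-6*I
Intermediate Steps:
q = -16 (q = -8 - 8 = -16)
Q = -16 (Q = (-1 - 1*(-2))*(-16) = (-1 + 2)*(-16) = 1*(-16) = -16)
E(Y) = -27/(10*Y) (E(Y) = (27/(-10))/Y = (27*(-⅒))/Y = -27/(10*Y))
(470611 + 377726)/(467703 + E(√(n(19, 6) + Q))) = (470611 + 377726)/(467703 - 27/(10*√(2 - 16))) = 848337/(467703 - 27*(-I*√14/14)/10) = 848337/(467703 - (-27)*I*√14/140) = 848337/(467703 + 27*I*√14/140)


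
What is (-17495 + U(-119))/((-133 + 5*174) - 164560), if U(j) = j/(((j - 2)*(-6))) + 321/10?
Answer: 31695461/297338745 ≈ 0.10660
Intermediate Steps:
U(j) = 321/10 + j/(12 - 6*j) (U(j) = j/(((-2 + j)*(-6))) + 321*(1/10) = j/(12 - 6*j) + 321/10 = 321/10 + j/(12 - 6*j))
(-17495 + U(-119))/((-133 + 5*174) - 164560) = (-17495 + (-963 + 479*(-119))/(15*(-2 - 119)))/((-133 + 5*174) - 164560) = (-17495 + (1/15)*(-963 - 57001)/(-121))/((-133 + 870) - 164560) = (-17495 + (1/15)*(-1/121)*(-57964))/(737 - 164560) = (-17495 + 57964/1815)/(-163823) = -31695461/1815*(-1/163823) = 31695461/297338745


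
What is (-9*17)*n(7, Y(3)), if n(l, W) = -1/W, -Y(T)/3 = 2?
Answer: -51/2 ≈ -25.500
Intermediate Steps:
Y(T) = -6 (Y(T) = -3*2 = -6)
(-9*17)*n(7, Y(3)) = (-9*17)*(-1/(-6)) = -(-153)*(-1)/6 = -153*1/6 = -51/2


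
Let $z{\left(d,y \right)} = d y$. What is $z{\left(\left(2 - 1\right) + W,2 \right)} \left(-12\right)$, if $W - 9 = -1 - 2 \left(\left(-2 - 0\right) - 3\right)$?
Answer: $-456$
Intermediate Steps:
$W = 18$ ($W = 9 - \left(1 + 2 \left(\left(-2 - 0\right) - 3\right)\right) = 9 - \left(1 + 2 \left(\left(-2 + 0\right) - 3\right)\right) = 9 - \left(1 + 2 \left(-2 - 3\right)\right) = 9 - -9 = 9 + \left(-1 + 10\right) = 9 + 9 = 18$)
$z{\left(\left(2 - 1\right) + W,2 \right)} \left(-12\right) = \left(\left(2 - 1\right) + 18\right) 2 \left(-12\right) = \left(1 + 18\right) 2 \left(-12\right) = 19 \cdot 2 \left(-12\right) = 38 \left(-12\right) = -456$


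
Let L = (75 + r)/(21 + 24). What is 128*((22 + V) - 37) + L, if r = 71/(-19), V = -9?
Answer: -2625206/855 ≈ -3070.4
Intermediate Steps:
r = -71/19 (r = 71*(-1/19) = -71/19 ≈ -3.7368)
L = 1354/855 (L = (75 - 71/19)/(21 + 24) = (1354/19)/45 = (1354/19)*(1/45) = 1354/855 ≈ 1.5836)
128*((22 + V) - 37) + L = 128*((22 - 9) - 37) + 1354/855 = 128*(13 - 37) + 1354/855 = 128*(-24) + 1354/855 = -3072 + 1354/855 = -2625206/855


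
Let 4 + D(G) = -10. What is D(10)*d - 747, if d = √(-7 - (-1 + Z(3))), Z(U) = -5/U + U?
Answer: -747 - 14*I*√66/3 ≈ -747.0 - 37.912*I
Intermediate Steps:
D(G) = -14 (D(G) = -4 - 10 = -14)
Z(U) = U - 5/U
d = I*√66/3 (d = √(-7 - (-1 + (3 - 5/3))) = √(-7 - (-1 + 4/3)) = √(-7 - 1*⅓) = √(-7 - ⅓) = √(-22/3) = I*√66/3 ≈ 2.708*I)
D(10)*d - 747 = -14*I*√66/3 - 747 = -747 - 14*I*√66/3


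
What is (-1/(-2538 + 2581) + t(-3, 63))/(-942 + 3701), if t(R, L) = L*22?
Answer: 59597/118637 ≈ 0.50235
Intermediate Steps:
t(R, L) = 22*L
(-1/(-2538 + 2581) + t(-3, 63))/(-942 + 3701) = (-1/(-2538 + 2581) + 22*63)/(-942 + 3701) = (-1/43 + 1386)/2759 = (-1*1/43 + 1386)*(1/2759) = (-1/43 + 1386)*(1/2759) = (59597/43)*(1/2759) = 59597/118637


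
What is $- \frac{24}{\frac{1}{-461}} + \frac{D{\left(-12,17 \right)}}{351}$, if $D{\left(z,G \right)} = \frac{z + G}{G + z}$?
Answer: $\frac{3883465}{351} \approx 11064.0$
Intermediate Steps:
$D{\left(z,G \right)} = 1$ ($D{\left(z,G \right)} = \frac{G + z}{G + z} = 1$)
$- \frac{24}{\frac{1}{-461}} + \frac{D{\left(-12,17 \right)}}{351} = - \frac{24}{\frac{1}{-461}} + 1 \cdot \frac{1}{351} = - \frac{24}{- \frac{1}{461}} + 1 \cdot \frac{1}{351} = \left(-24\right) \left(-461\right) + \frac{1}{351} = 11064 + \frac{1}{351} = \frac{3883465}{351}$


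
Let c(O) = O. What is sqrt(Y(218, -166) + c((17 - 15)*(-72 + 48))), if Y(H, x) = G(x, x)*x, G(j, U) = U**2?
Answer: 2*I*sqrt(1143586) ≈ 2138.8*I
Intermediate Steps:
Y(H, x) = x**3 (Y(H, x) = x**2*x = x**3)
sqrt(Y(218, -166) + c((17 - 15)*(-72 + 48))) = sqrt((-166)**3 + (17 - 15)*(-72 + 48)) = sqrt(-4574296 + 2*(-24)) = sqrt(-4574296 - 48) = sqrt(-4574344) = 2*I*sqrt(1143586)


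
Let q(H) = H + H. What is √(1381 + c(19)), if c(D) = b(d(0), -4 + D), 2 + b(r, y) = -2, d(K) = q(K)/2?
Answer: 9*√17 ≈ 37.108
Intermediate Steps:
q(H) = 2*H
d(K) = K (d(K) = (2*K)/2 = (2*K)*(½) = K)
b(r, y) = -4 (b(r, y) = -2 - 2 = -4)
c(D) = -4
√(1381 + c(19)) = √(1381 - 4) = √1377 = 9*√17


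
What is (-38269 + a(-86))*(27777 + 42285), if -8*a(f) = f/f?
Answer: -10724845743/4 ≈ -2.6812e+9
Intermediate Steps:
a(f) = -⅛ (a(f) = -f/(8*f) = -⅛*1 = -⅛)
(-38269 + a(-86))*(27777 + 42285) = (-38269 - ⅛)*(27777 + 42285) = -306153/8*70062 = -10724845743/4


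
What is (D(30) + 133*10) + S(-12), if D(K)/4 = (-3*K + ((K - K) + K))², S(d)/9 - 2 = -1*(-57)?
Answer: 16261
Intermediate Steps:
S(d) = 531 (S(d) = 18 + 9*(-1*(-57)) = 18 + 9*57 = 18 + 513 = 531)
D(K) = 16*K² (D(K) = 4*(-3*K + ((K - K) + K))² = 4*(-3*K + (0 + K))² = 4*(-3*K + K)² = 4*(-2*K)² = 4*(4*K²) = 16*K²)
(D(30) + 133*10) + S(-12) = (16*30² + 133*10) + 531 = (16*900 + 1330) + 531 = (14400 + 1330) + 531 = 15730 + 531 = 16261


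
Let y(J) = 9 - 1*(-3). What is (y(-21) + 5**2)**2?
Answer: 1369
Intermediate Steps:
y(J) = 12 (y(J) = 9 + 3 = 12)
(y(-21) + 5**2)**2 = (12 + 5**2)**2 = (12 + 25)**2 = 37**2 = 1369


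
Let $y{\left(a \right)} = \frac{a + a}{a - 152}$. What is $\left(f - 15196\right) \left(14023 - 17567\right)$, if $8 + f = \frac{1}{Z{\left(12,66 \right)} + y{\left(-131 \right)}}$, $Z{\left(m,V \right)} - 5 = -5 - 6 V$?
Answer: $\frac{3012220508804}{55903} \approx 5.3883 \cdot 10^{7}$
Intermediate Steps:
$y{\left(a \right)} = \frac{2 a}{-152 + a}$
$Z{\left(m,V \right)} = - 6 V$ ($Z{\left(m,V \right)} = 5 - \left(5 + 6 V\right) = - 6 V$)
$f = - \frac{894731}{111806}$ ($f = -8 + \frac{1}{\left(-6\right) 66 + 2 \left(-131\right) \frac{1}{-152 - 131}} = -8 + \frac{1}{-396 + 2 \left(-131\right) \frac{1}{-283}} = -8 + \frac{1}{-396 + 2 \left(-131\right) \left(- \frac{1}{283}\right)} = -8 + \frac{1}{-396 + \frac{262}{283}} = -8 + \frac{1}{- \frac{111806}{283}} = -8 - \frac{283}{111806} = - \frac{894731}{111806} \approx -8.0025$)
$\left(f - 15196\right) \left(14023 - 17567\right) = \left(- \frac{894731}{111806} - 15196\right) \left(14023 - 17567\right) = \left(- \frac{1699898707}{111806}\right) \left(-3544\right) = \frac{3012220508804}{55903}$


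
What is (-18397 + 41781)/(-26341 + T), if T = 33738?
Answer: 23384/7397 ≈ 3.1613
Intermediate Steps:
(-18397 + 41781)/(-26341 + T) = (-18397 + 41781)/(-26341 + 33738) = 23384/7397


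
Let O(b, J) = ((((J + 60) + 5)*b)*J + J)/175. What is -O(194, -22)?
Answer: 183546/175 ≈ 1048.8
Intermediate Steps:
O(b, J) = J/175 + J*b*(65 + J)/175 (O(b, J) = ((((60 + J) + 5)*b)*J + J)*(1/175) = (((65 + J)*b)*J + J)*(1/175) = ((b*(65 + J))*J + J)*(1/175) = (J*b*(65 + J) + J)*(1/175) = (J + J*b*(65 + J))*(1/175) = J/175 + J*b*(65 + J)/175)
-O(194, -22) = -(-22)*(1 + 65*194 - 22*194)/175 = -(-22)*(1 + 12610 - 4268)/175 = -(-22)*8343/175 = -1*(-183546/175) = 183546/175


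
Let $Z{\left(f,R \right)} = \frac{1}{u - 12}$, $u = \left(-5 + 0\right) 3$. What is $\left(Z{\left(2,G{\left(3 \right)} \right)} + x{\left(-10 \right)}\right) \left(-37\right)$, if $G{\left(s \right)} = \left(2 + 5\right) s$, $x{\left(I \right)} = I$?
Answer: $\frac{10027}{27} \approx 371.37$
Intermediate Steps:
$u = -15$ ($u = \left(-5\right) 3 = -15$)
$G{\left(s \right)} = 7 s$
$Z{\left(f,R \right)} = - \frac{1}{27}$ ($Z{\left(f,R \right)} = \frac{1}{-15 - 12} = \frac{1}{-27} = - \frac{1}{27}$)
$\left(Z{\left(2,G{\left(3 \right)} \right)} + x{\left(-10 \right)}\right) \left(-37\right) = \left(- \frac{1}{27} - 10\right) \left(-37\right) = \left(- \frac{271}{27}\right) \left(-37\right) = \frac{10027}{27}$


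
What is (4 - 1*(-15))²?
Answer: 361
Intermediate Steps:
(4 - 1*(-15))² = (4 + 15)² = 19² = 361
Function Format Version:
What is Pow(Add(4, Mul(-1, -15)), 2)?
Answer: 361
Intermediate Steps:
Pow(Add(4, Mul(-1, -15)), 2) = Pow(Add(4, 15), 2) = Pow(19, 2) = 361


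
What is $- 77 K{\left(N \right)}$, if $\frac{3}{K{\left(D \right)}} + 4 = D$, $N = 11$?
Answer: $-33$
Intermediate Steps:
$K{\left(D \right)} = \frac{3}{-4 + D}$
$- 77 K{\left(N \right)} = - 77 \frac{3}{-4 + 11} = - 77 \cdot \frac{3}{7} = - 77 \cdot 3 \cdot \frac{1}{7} = \left(-77\right) \frac{3}{7} = -33$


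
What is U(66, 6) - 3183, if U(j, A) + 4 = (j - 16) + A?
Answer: -3131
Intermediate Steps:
U(j, A) = -20 + A + j (U(j, A) = -4 + ((j - 16) + A) = -4 + ((-16 + j) + A) = -4 + (-16 + A + j) = -20 + A + j)
U(66, 6) - 3183 = (-20 + 6 + 66) - 3183 = 52 - 3183 = -3131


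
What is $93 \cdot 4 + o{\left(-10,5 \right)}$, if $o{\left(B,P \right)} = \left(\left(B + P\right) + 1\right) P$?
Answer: $352$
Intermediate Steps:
$o{\left(B,P \right)} = P \left(1 + B + P\right)$ ($o{\left(B,P \right)} = \left(1 + B + P\right) P = P \left(1 + B + P\right)$)
$93 \cdot 4 + o{\left(-10,5 \right)} = 93 \cdot 4 + 5 \left(1 - 10 + 5\right) = 372 + 5 \left(-4\right) = 372 - 20 = 352$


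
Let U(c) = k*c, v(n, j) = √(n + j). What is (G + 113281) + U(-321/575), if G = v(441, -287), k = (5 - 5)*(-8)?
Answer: 113281 + √154 ≈ 1.1329e+5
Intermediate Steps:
k = 0 (k = 0*(-8) = 0)
v(n, j) = √(j + n)
G = √154 (G = √(-287 + 441) = √154 ≈ 12.410)
U(c) = 0 (U(c) = 0*c = 0)
(G + 113281) + U(-321/575) = (√154 + 113281) + 0 = (113281 + √154) + 0 = 113281 + √154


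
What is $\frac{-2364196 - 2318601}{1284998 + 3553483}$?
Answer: $- \frac{4682797}{4838481} \approx -0.96782$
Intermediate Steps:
$\frac{-2364196 - 2318601}{1284998 + 3553483} = - \frac{4682797}{4838481}$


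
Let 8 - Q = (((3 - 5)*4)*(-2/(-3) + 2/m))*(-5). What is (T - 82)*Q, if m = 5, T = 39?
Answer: 4472/3 ≈ 1490.7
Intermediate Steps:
Q = -104/3 (Q = 8 - ((3 - 5)*4)*(-2/(-3) + 2/5)*(-5) = 8 - (-2*4)*(-2*(-⅓) + 2*(⅕))*(-5) = 8 - (-8*(⅔ + ⅖))*(-5) = 8 - (-8*16/15)*(-5) = 8 - (-128)*(-5)/15 = 8 - 1*128/3 = 8 - 128/3 = -104/3 ≈ -34.667)
(T - 82)*Q = (39 - 82)*(-104/3) = -43*(-104/3) = 4472/3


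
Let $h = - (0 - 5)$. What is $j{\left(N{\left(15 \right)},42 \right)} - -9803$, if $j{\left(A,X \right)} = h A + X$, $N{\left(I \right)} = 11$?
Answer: $9900$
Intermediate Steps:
$h = 5$ ($h = \left(-1\right) \left(-5\right) = 5$)
$j{\left(A,X \right)} = X + 5 A$ ($j{\left(A,X \right)} = 5 A + X = X + 5 A$)
$j{\left(N{\left(15 \right)},42 \right)} - -9803 = \left(42 + 5 \cdot 11\right) - -9803 = \left(42 + 55\right) + 9803 = 97 + 9803 = 9900$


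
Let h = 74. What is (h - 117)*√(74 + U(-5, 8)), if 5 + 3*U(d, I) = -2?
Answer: -43*√645/3 ≈ -364.02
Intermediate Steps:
U(d, I) = -7/3 (U(d, I) = -5/3 + (⅓)*(-2) = -5/3 - ⅔ = -7/3)
(h - 117)*√(74 + U(-5, 8)) = (74 - 117)*√(74 - 7/3) = -43*√645/3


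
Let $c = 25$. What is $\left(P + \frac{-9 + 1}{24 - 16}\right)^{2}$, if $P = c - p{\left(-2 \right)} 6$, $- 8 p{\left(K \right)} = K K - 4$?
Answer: $576$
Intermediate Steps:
$p{\left(K \right)} = \frac{1}{2} - \frac{K^{2}}{8}$ ($p{\left(K \right)} = - \frac{K K - 4}{8} = - \frac{K^{2} - 4}{8} = - \frac{-4 + K^{2}}{8} = \frac{1}{2} - \frac{K^{2}}{8}$)
$P = 25$ ($P = 25 - \left(\frac{1}{2} - \frac{\left(-2\right)^{2}}{8}\right) 6 = 25 - \left(\frac{1}{2} - \frac{1}{2}\right) 6 = 25 - 0 \cdot 6 = 25 - 0 = 25 + 0 = 25$)
$\left(P + \frac{-9 + 1}{24 - 16}\right)^{2} = \left(25 + \frac{-9 + 1}{24 - 16}\right)^{2} = \left(25 - \frac{8}{8}\right)^{2} = \left(25 - 1\right)^{2} = 24^{2} = 576$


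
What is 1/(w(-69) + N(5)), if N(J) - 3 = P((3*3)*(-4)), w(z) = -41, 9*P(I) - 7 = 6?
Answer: -9/329 ≈ -0.027356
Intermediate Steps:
P(I) = 13/9 (P(I) = 7/9 + (⅑)*6 = 7/9 + ⅔ = 13/9)
N(J) = 40/9 (N(J) = 3 + 13/9 = 40/9)
1/(w(-69) + N(5)) = 1/(-41 + 40/9) = 1/(-329/9) = -9/329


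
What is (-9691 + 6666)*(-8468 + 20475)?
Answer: -36321175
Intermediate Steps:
(-9691 + 6666)*(-8468 + 20475) = -3025*12007 = -36321175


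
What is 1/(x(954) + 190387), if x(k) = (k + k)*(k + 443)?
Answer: 1/2855863 ≈ 3.5016e-7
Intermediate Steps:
x(k) = 2*k*(443 + k) (x(k) = (2*k)*(443 + k) = 2*k*(443 + k))
1/(x(954) + 190387) = 1/(2*954*(443 + 954) + 190387) = 1/(2*954*1397 + 190387) = 1/(2665476 + 190387) = 1/2855863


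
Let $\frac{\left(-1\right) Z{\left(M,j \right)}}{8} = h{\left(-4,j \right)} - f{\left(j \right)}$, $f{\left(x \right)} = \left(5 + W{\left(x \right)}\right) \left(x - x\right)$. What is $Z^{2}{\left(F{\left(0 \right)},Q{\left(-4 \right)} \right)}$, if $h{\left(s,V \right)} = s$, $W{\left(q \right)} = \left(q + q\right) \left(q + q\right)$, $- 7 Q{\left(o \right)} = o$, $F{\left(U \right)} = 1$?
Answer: $1024$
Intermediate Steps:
$Q{\left(o \right)} = - \frac{o}{7}$
$W{\left(q \right)} = 4 q^{2}$ ($W{\left(q \right)} = 2 q 2 q = 4 q^{2}$)
$f{\left(x \right)} = 0$ ($f{\left(x \right)} = \left(5 + 4 x^{2}\right) \left(x - x\right) = \left(5 + 4 x^{2}\right) 0 = 0$)
$Z{\left(M,j \right)} = 32$ ($Z{\left(M,j \right)} = - 8 \left(-4 - 0\right) = - 8 \left(-4 + 0\right) = \left(-8\right) \left(-4\right) = 32$)
$Z^{2}{\left(F{\left(0 \right)},Q{\left(-4 \right)} \right)} = 32^{2} = 1024$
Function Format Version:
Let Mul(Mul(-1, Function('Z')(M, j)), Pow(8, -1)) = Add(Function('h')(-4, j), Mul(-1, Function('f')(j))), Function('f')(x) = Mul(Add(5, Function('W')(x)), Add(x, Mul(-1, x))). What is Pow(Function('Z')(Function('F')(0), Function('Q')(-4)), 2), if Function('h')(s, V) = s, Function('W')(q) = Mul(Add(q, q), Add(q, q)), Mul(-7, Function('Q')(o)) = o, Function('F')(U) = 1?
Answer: 1024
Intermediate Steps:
Function('Q')(o) = Mul(Rational(-1, 7), o)
Function('W')(q) = Mul(4, Pow(q, 2)) (Function('W')(q) = Mul(Mul(2, q), Mul(2, q)) = Mul(4, Pow(q, 2)))
Function('f')(x) = 0 (Function('f')(x) = Mul(Add(5, Mul(4, Pow(x, 2))), Add(x, Mul(-1, x))) = Mul(Add(5, Mul(4, Pow(x, 2))), 0) = 0)
Function('Z')(M, j) = 32 (Function('Z')(M, j) = Mul(-8, Add(-4, Mul(-1, 0))) = Mul(-8, Add(-4, 0)) = Mul(-8, -4) = 32)
Pow(Function('Z')(Function('F')(0), Function('Q')(-4)), 2) = Pow(32, 2) = 1024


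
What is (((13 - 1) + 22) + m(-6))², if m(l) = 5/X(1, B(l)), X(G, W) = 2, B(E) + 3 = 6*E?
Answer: 5329/4 ≈ 1332.3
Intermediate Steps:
B(E) = -3 + 6*E
m(l) = 5/2
(((13 - 1) + 22) + m(-6))² = (((13 - 1) + 22) + 5/2)² = ((12 + 22) + 5/2)² = (34 + 5/2)² = (73/2)² = 5329/4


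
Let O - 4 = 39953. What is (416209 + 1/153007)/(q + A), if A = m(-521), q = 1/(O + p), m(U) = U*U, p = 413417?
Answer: 28872166781225536/18829698116098545 ≈ 1.5333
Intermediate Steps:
O = 39957 (O = 4 + 39953 = 39957)
m(U) = U**2
q = 1/453374 (q = 1/(39957 + 413417) = 1/453374 ≈ 2.2057e-6)
A = 271441 (A = (-521)**2 = 271441)
(416209 + 1/153007)/(q + A) = (416209 + 1/153007)/(1/453374 + 271441) = (416209 + 1/153007)/(123064291935/453374) = (63682890464/153007)*(453374/123064291935) = 28872166781225536/18829698116098545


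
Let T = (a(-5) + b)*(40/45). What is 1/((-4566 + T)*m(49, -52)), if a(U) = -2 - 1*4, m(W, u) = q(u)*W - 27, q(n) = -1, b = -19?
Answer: 9/3138344 ≈ 2.8678e-6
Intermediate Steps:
m(W, u) = -27 - W (m(W, u) = -W - 27 = -27 - W)
a(U) = -6 (a(U) = -2 - 4 = -6)
T = -200/9 (T = (-6 - 19)*(40/45) = -1000/45 = -25*8/9 = -200/9 ≈ -22.222)
1/((-4566 + T)*m(49, -52)) = 1/((-4566 - 200/9)*(-27 - 1*49)) = 1/((-41294/9)*(-27 - 49)) = -9/41294/(-76) = -9/41294*(-1/76) = 9/3138344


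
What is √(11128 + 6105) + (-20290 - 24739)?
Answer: -45029 + √17233 ≈ -44898.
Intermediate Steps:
√(11128 + 6105) + (-20290 - 24739) = √17233 - 45029 = -45029 + √17233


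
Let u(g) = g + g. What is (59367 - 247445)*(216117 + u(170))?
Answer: -40710799646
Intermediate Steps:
u(g) = 2*g
(59367 - 247445)*(216117 + u(170)) = (59367 - 247445)*(216117 + 2*170) = -188078*(216117 + 340) = -188078*216457 = -40710799646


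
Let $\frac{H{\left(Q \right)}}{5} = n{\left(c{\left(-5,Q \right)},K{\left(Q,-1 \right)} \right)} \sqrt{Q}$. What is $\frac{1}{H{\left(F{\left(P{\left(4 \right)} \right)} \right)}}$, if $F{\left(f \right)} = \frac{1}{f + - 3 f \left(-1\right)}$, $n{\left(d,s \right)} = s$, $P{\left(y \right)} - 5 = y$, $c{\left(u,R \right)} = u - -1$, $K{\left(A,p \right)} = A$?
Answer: $\frac{216}{5} \approx 43.2$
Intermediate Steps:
$c{\left(u,R \right)} = 1 + u$ ($c{\left(u,R \right)} = u + 1 = 1 + u$)
$P{\left(y \right)} = 5 + y$
$F{\left(f \right)} = \frac{1}{4 f}$ ($F{\left(f \right)} = \frac{1}{f + 3 f} = \frac{1}{4 f}$)
$H{\left(Q \right)} = 5 Q^{\frac{3}{2}}$ ($H{\left(Q \right)} = 5 Q \sqrt{Q} = 5 Q^{\frac{3}{2}}$)
$\frac{1}{H{\left(F{\left(P{\left(4 \right)} \right)} \right)}} = \frac{1}{5 \left(\frac{1}{4 \left(5 + 4\right)}\right)^{\frac{3}{2}}} = \frac{1}{5 \left(\frac{1}{4 \cdot 9}\right)^{\frac{3}{2}}} = \frac{1}{5 \left(\frac{1}{4} \cdot \frac{1}{9}\right)^{\frac{3}{2}}} = \frac{1}{5 \left(\frac{1}{36}\right)^{\frac{3}{2}}} = \frac{1}{5 \cdot \frac{1}{216}} = \frac{1}{\frac{5}{216}} = \frac{216}{5}$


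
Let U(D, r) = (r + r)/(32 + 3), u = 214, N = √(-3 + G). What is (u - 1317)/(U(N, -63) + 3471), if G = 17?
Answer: -5515/17337 ≈ -0.31811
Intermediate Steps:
N = √14 (N = √(-3 + 17) = √14 ≈ 3.7417)
U(D, r) = 2*r/35 (U(D, r) = (2*r)/35 = (2*r)*(1/35) = 2*r/35)
(u - 1317)/(U(N, -63) + 3471) = (214 - 1317)/((2/35)*(-63) + 3471) = -1103/(-18/5 + 3471) = -1103/17337/5 = -1103*5/17337 = -5515/17337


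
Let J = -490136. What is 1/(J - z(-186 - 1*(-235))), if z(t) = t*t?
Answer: -1/492537 ≈ -2.0303e-6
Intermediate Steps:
z(t) = t²
1/(J - z(-186 - 1*(-235))) = 1/(-490136 - (-186 - 1*(-235))²) = 1/(-490136 - (-186 + 235)²) = 1/(-490136 - 1*49²) = 1/(-490136 - 1*2401) = 1/(-490136 - 2401) = 1/(-492537) = -1/492537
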